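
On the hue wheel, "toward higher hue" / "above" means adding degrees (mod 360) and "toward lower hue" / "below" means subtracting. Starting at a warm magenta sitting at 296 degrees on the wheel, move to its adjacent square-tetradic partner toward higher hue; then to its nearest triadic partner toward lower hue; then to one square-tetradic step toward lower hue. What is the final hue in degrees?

+90° (square ↑): 296 + 90 = 386 → 386 − 360 = 26°
−120° (triadic ↓): 26 − 120 = -94 → -94 + 360 = 266°
−90° (square ↓): 266 − 90 = 176°

176°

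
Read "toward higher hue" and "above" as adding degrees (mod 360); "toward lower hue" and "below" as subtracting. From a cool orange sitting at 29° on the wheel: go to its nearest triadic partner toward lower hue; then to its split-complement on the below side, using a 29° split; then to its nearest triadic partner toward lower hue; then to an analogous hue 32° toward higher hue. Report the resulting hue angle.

332°

29 − 120 = -91 → -91 + 360 = 269°   (triadic ↓)
269 + 151 = 420 → 420 − 360 = 60°   (split-comp 29° ↓)
60 − 120 = -60 → -60 + 360 = 300°   (triadic ↓)
300 + 32 = 332°   (analog 32° ↑)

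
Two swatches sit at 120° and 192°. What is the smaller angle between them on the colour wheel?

72°

|120 − 192| = 72.
72 ≤ 180, so the shorter arc is 72°.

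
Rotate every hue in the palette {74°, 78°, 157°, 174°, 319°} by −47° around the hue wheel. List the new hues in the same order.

27°, 31°, 110°, 127°, 272°

74 − 47 = 27°
78 − 47 = 31°
157 − 47 = 110°
174 − 47 = 127°
319 − 47 = 272°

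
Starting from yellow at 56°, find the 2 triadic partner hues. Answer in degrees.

A triad places three hues 120° apart.
56 + 120 = 176°
56 + 240 = 296°

176° and 296°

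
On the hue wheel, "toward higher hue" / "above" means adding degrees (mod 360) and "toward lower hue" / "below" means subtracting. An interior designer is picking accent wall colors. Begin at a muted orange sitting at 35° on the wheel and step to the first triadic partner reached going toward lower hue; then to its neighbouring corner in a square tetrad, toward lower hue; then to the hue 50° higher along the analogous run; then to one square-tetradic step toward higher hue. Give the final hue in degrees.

triadic ↓ −120°: 35 − 120 = -85 → -85 + 360 = 275°
square ↓ −90°: 275 − 90 = 185°
analog 50° ↑ +50°: 185 + 50 = 235°
square ↑ +90°: 235 + 90 = 325°

325°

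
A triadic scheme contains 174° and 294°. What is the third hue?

54°

A triad spaces three hues 120° apart.
The full set is {54°, 174°, 294°}.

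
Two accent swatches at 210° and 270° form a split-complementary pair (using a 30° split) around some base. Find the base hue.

60°

The accents sit 30° either side of the complement, so the complement is their short-arc midpoint on the wheel.
Short-arc midpoint of 210° and 270°: 240°.
Base is 180° from the complement: 240 − 180 = 60°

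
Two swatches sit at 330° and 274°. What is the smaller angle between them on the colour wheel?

|330 − 274| = 56.
56 ≤ 180, so the shorter arc is 56°.

56°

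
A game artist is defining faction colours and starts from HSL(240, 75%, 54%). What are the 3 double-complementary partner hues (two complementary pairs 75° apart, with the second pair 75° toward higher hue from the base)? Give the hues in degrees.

315°, 60°, and 135°

A rectangular tetradic uses two complementary pairs 75° apart: offsets 0°, 75°, 180°, 255°.
240 + 75 = 315°
240 + 180 = 420 → 420 − 360 = 60°
240 + 255 = 495 → 495 − 360 = 135°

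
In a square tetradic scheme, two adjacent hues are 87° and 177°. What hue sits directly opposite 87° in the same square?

267°

A square tetradic scheme places four hues 90° apart; opposite corners are 180° apart.
87 + 180 = 267°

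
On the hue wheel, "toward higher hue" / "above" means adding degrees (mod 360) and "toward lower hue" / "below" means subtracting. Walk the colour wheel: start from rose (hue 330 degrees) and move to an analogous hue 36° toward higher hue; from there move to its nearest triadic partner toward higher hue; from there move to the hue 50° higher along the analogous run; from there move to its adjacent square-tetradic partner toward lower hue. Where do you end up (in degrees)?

analog 36° ↑ +36°: 330 + 36 = 366 → 366 − 360 = 6°
triadic ↑ +120°: 6 + 120 = 126°
analog 50° ↑ +50°: 126 + 50 = 176°
square ↓ −90°: 176 − 90 = 86°

86°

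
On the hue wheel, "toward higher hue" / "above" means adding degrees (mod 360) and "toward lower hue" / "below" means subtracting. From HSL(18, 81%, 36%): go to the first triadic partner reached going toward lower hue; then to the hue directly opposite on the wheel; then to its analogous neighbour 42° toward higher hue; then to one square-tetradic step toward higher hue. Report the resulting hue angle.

210°

triadic ↓ −120°: 18 − 120 = -102 → -102 + 360 = 258°
complement +180°: 258 + 180 = 438 → 438 − 360 = 78°
analog 42° ↑ +42°: 78 + 42 = 120°
square ↑ +90°: 120 + 90 = 210°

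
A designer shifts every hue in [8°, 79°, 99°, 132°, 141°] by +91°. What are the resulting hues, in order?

8 + 91 = 99°
79 + 91 = 170°
99 + 91 = 190°
132 + 91 = 223°
141 + 91 = 232°

99°, 170°, 190°, 223°, 232°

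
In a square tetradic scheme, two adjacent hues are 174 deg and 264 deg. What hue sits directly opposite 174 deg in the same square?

354°

A square tetradic scheme places four hues 90° apart; opposite corners are 180° apart.
174 + 180 = 354°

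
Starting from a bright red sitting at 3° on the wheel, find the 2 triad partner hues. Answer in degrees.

123° and 243°

3 + 120 = 123°
3 + 240 = 243°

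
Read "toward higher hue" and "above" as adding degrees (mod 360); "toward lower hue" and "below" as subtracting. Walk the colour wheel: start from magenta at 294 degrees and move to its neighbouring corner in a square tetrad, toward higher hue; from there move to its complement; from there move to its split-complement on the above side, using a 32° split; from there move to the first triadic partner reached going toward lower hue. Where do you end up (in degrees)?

296°

+90° (square ↑): 294 + 90 = 384 → 384 − 360 = 24°
+180° (complement): 24 + 180 = 204°
+212° (split-comp 32° ↑): 204 + 212 = 416 → 416 − 360 = 56°
−120° (triadic ↓): 56 − 120 = -64 → -64 + 360 = 296°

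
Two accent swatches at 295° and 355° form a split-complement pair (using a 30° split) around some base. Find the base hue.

The accents sit 30° either side of the complement, so the complement is their short-arc midpoint on the wheel.
Short-arc midpoint of 295° and 355°: 325°.
Base is 180° from the complement: 325 − 180 = 145°

145°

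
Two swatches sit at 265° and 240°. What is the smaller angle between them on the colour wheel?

25°

|265 − 240| = 25.
25 ≤ 180, so the shorter arc is 25°.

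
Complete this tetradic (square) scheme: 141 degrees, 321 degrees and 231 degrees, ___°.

51°

A square tetradic scheme places four hues every 90°.
The full set through 141° is {51°, 141°, 231°, 321°}.
Given {141°, 231°, 321°}, the missing hue is 51°.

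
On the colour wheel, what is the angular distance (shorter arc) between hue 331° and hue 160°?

171°

|331 − 160| = 171.
171 ≤ 180, so the shorter arc is 171°.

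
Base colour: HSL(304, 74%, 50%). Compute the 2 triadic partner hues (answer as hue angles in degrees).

64° and 184°

A triad places three hues 120° apart.
304 + 120 = 424 → 424 − 360 = 64°
304 + 240 = 544 → 544 − 360 = 184°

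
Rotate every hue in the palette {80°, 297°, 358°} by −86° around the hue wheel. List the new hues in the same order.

354°, 211°, 272°

80 − 86 = -6 → -6 + 360 = 354°
297 − 86 = 211°
358 − 86 = 272°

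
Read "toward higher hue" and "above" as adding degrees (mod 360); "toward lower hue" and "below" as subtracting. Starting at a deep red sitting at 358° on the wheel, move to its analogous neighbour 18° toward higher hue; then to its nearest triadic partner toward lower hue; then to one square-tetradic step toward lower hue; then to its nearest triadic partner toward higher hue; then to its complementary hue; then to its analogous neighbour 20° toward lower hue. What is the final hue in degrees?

analog 18° ↑ +18°: 358 + 18 = 376 → 376 − 360 = 16°
triadic ↓ −120°: 16 − 120 = -104 → -104 + 360 = 256°
square ↓ −90°: 256 − 90 = 166°
triadic ↑ +120°: 166 + 120 = 286°
complement +180°: 286 + 180 = 466 → 466 − 360 = 106°
analog 20° ↓ −20°: 106 − 20 = 86°

86°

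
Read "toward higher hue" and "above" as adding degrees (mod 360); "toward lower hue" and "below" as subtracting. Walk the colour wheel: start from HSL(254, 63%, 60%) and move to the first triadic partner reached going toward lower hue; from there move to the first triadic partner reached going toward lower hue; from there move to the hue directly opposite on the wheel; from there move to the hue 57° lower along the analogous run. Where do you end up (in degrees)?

−120° (triadic ↓): 254 − 120 = 134°
−120° (triadic ↓): 134 − 120 = 14°
+180° (complement): 14 + 180 = 194°
−57° (analog 57° ↓): 194 − 57 = 137°

137°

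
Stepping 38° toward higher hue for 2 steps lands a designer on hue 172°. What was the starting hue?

96°

2 steps of 38° (toward higher hue) give a net shift of +76°.
Start = end − shift: 172 − 76 = 96°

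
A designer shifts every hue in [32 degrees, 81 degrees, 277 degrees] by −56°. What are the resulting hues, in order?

336°, 25°, 221°

32 − 56 = -24 → -24 + 360 = 336°
81 − 56 = 25°
277 − 56 = 221°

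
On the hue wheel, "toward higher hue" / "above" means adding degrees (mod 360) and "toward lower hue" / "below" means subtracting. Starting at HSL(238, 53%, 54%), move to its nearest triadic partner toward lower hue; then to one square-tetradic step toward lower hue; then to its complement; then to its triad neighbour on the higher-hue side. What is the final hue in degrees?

−120° (triadic ↓): 238 − 120 = 118°
−90° (square ↓): 118 − 90 = 28°
+180° (complement): 28 + 180 = 208°
+120° (triadic ↑): 208 + 120 = 328°

328°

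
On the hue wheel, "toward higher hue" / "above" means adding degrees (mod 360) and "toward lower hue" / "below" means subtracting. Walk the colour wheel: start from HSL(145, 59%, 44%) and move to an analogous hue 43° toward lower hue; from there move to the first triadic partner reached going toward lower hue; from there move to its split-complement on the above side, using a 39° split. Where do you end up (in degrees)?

201°

−43° (analog 43° ↓): 145 − 43 = 102°
−120° (triadic ↓): 102 − 120 = -18 → -18 + 360 = 342°
+219° (split-comp 39° ↑): 342 + 219 = 561 → 561 − 360 = 201°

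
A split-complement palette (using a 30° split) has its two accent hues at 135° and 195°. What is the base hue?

345°

The accents sit 30° either side of the complement, so the complement is their short-arc midpoint on the wheel.
Short-arc midpoint of 135° and 195°: 165°.
Base is 180° from the complement: 165 − 180 = -15 → -15 + 360 = 345°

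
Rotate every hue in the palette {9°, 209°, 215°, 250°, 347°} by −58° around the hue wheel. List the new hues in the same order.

9 − 58 = -49 → -49 + 360 = 311°
209 − 58 = 151°
215 − 58 = 157°
250 − 58 = 192°
347 − 58 = 289°

311°, 151°, 157°, 192°, 289°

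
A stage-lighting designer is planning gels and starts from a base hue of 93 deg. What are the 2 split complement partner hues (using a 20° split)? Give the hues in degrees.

253° and 293°

Split-complementary hues sit 20° either side of the complement.
Complement of 93 deg: 93 + 180 = 273°
273 − 20 = 253°
273 + 20 = 293°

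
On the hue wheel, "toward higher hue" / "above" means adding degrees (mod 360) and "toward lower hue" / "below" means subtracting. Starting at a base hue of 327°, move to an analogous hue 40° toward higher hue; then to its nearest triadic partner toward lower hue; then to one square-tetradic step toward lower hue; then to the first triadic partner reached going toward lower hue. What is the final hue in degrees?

+40° (analog 40° ↑): 327 + 40 = 367 → 367 − 360 = 7°
−120° (triadic ↓): 7 − 120 = -113 → -113 + 360 = 247°
−90° (square ↓): 247 − 90 = 157°
−120° (triadic ↓): 157 − 120 = 37°

37°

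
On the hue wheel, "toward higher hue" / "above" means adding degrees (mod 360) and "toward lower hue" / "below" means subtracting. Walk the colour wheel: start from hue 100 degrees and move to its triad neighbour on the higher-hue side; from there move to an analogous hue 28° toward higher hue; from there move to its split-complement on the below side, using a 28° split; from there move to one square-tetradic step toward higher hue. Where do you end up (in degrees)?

+120° (triadic ↑): 100 + 120 = 220°
+28° (analog 28° ↑): 220 + 28 = 248°
+152° (split-comp 28° ↓): 248 + 152 = 400 → 400 − 360 = 40°
+90° (square ↑): 40 + 90 = 130°

130°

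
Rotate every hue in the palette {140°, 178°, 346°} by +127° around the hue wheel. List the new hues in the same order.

140 + 127 = 267°
178 + 127 = 305°
346 + 127 = 473 → 473 − 360 = 113°

267°, 305°, 113°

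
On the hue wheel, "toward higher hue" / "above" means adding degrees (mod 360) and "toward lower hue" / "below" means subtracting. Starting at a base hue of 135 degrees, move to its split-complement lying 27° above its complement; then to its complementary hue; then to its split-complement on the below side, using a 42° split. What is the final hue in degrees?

300°

135 + 207 = 342°   (split-comp 27° ↑)
342 + 180 = 522 → 522 − 360 = 162°   (complement)
162 + 138 = 300°   (split-comp 42° ↓)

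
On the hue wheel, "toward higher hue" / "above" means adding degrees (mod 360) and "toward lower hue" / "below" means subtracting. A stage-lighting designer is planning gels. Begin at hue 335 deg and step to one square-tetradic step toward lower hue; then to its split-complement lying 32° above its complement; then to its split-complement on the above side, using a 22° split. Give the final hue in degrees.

−90° (square ↓): 335 − 90 = 245°
+212° (split-comp 32° ↑): 245 + 212 = 457 → 457 − 360 = 97°
+202° (split-comp 22° ↑): 97 + 202 = 299°

299°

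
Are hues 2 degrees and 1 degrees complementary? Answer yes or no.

no

Angular distance: |2 − 1| = 1 = 1°.
Complementary requires 180°.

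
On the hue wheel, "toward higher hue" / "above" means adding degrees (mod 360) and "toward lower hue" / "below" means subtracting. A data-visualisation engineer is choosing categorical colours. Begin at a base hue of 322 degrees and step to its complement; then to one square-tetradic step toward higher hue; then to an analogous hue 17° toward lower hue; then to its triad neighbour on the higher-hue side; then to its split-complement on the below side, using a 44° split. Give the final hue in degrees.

322 + 180 = 502 → 502 − 360 = 142°   (complement)
142 + 90 = 232°   (square ↑)
232 − 17 = 215°   (analog 17° ↓)
215 + 120 = 335°   (triadic ↑)
335 + 136 = 471 → 471 − 360 = 111°   (split-comp 44° ↓)

111°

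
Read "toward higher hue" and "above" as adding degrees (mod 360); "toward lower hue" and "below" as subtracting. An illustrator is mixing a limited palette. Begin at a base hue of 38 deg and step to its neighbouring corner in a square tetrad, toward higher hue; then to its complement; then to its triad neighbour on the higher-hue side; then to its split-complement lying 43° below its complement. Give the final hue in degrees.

205°

square ↑ +90°: 38 + 90 = 128°
complement +180°: 128 + 180 = 308°
triadic ↑ +120°: 308 + 120 = 428 → 428 − 360 = 68°
split-comp 43° ↓ +137°: 68 + 137 = 205°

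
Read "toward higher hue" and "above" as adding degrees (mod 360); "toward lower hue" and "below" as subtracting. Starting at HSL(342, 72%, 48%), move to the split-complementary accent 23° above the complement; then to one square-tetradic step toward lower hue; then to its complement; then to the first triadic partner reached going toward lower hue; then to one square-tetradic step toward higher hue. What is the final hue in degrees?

245°

split-comp 23° ↑ +203°: 342 + 203 = 545 → 545 − 360 = 185°
square ↓ −90°: 185 − 90 = 95°
complement +180°: 95 + 180 = 275°
triadic ↓ −120°: 275 − 120 = 155°
square ↑ +90°: 155 + 90 = 245°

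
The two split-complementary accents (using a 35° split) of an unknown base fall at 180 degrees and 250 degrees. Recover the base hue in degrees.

35°

The accents sit 35° either side of the complement, so the complement is their short-arc midpoint on the wheel.
Short-arc midpoint of 180° and 250°: 215°.
Base is 180° from the complement: 215 − 180 = 35°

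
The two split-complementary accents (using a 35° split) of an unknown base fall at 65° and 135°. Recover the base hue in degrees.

The accents sit 35° either side of the complement, so the complement is their short-arc midpoint on the wheel.
Short-arc midpoint of 65° and 135°: 100°.
Base is 180° from the complement: 100 − 180 = -80 → -80 + 360 = 280°

280°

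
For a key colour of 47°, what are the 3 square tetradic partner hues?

A square tetradic scheme places four hues every 90°.
47 + 90 = 137°
47 + 180 = 227°
47 + 270 = 317°

137°, 227°, 317°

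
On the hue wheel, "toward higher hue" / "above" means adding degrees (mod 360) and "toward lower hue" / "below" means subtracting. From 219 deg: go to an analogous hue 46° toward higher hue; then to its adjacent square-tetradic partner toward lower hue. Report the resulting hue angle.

175°

+46° (analog 46° ↑): 219 + 46 = 265°
−90° (square ↓): 265 − 90 = 175°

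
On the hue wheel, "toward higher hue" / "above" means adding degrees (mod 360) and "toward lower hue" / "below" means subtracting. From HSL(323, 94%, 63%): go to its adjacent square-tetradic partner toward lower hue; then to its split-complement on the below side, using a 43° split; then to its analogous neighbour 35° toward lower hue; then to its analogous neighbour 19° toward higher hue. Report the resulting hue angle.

354°

323 − 90 = 233°   (square ↓)
233 + 137 = 370 → 370 − 360 = 10°   (split-comp 43° ↓)
10 − 35 = -25 → -25 + 360 = 335°   (analog 35° ↓)
335 + 19 = 354°   (analog 19° ↑)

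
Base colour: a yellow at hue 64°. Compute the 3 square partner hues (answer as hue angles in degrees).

A square tetradic scheme places four hues every 90°.
64 + 90 = 154°
64 + 180 = 244°
64 + 270 = 334°

154°, 244°, 334°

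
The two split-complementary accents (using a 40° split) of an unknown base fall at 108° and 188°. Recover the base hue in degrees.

328°

The accents sit 40° either side of the complement, so the complement is their short-arc midpoint on the wheel.
Short-arc midpoint of 108° and 188°: 148°.
Base is 180° from the complement: 148 − 180 = -32 → -32 + 360 = 328°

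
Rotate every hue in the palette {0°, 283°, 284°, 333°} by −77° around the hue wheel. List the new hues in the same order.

0 − 77 = -77 → -77 + 360 = 283°
283 − 77 = 206°
284 − 77 = 207°
333 − 77 = 256°

283°, 206°, 207°, 256°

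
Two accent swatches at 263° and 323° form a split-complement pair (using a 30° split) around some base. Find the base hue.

113°

The accents sit 30° either side of the complement, so the complement is their short-arc midpoint on the wheel.
Short-arc midpoint of 263° and 323°: 293°.
Base is 180° from the complement: 293 − 180 = 113°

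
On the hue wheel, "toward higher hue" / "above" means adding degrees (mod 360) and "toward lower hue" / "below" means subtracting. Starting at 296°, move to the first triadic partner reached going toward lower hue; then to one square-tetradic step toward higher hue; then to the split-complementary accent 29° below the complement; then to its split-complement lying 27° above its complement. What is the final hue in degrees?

296 − 120 = 176°   (triadic ↓)
176 + 90 = 266°   (square ↑)
266 + 151 = 417 → 417 − 360 = 57°   (split-comp 29° ↓)
57 + 207 = 264°   (split-comp 27° ↑)

264°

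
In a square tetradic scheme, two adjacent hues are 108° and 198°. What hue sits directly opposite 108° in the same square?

288°

A square tetradic scheme places four hues 90° apart; opposite corners are 180° apart.
108 + 180 = 288°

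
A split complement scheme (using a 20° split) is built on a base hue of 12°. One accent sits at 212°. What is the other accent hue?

172°

Split-complementary hues sit 20° either side of the complement.
Complement of the base 12°: 12 + 180 = 192°
The given accent 212° is 20° one side of 192°; the other accent sits 20° the other side: 192 − 20 = 172°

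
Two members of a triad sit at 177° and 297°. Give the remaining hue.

A triad spaces three hues 120° apart.
The full set is {57°, 177°, 297°}.

57°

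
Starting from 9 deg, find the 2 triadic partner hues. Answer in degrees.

A triad places three hues 120° apart.
9 + 120 = 129°
9 + 240 = 249°

129° and 249°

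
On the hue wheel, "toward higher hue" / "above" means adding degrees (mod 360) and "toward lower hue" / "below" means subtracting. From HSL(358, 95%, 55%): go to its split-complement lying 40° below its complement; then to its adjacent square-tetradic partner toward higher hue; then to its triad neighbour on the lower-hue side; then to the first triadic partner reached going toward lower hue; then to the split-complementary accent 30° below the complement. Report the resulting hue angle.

358 + 140 = 498 → 498 − 360 = 138°   (split-comp 40° ↓)
138 + 90 = 228°   (square ↑)
228 − 120 = 108°   (triadic ↓)
108 − 120 = -12 → -12 + 360 = 348°   (triadic ↓)
348 + 150 = 498 → 498 − 360 = 138°   (split-comp 30° ↓)

138°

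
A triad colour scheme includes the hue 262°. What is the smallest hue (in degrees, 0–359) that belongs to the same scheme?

A triad places three hues 120° apart.
The full set through 262° is {22°, 142°, 262°}.

22°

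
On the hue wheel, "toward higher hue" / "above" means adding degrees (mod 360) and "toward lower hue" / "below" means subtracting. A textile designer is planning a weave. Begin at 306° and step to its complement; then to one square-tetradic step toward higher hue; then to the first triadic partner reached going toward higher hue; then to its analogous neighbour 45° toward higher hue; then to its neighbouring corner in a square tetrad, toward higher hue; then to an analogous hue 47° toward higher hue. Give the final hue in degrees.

306 + 180 = 486 → 486 − 360 = 126°   (complement)
126 + 90 = 216°   (square ↑)
216 + 120 = 336°   (triadic ↑)
336 + 45 = 381 → 381 − 360 = 21°   (analog 45° ↑)
21 + 90 = 111°   (square ↑)
111 + 47 = 158°   (analog 47° ↑)

158°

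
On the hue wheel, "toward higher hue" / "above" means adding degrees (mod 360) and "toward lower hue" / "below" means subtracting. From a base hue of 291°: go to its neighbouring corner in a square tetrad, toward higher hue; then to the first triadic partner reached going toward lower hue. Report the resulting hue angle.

261°

+90° (square ↑): 291 + 90 = 381 → 381 − 360 = 21°
−120° (triadic ↓): 21 − 120 = -99 → -99 + 360 = 261°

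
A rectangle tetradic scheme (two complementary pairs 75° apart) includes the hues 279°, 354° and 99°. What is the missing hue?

174°

A rectangular tetradic uses two complementary pairs 75° apart: offsets 0°, 75°, 180°, 255°.
Among {99°, 279°, 354°}, 99° and 279° are a 180° pair.
The remaining hue 354° needs its own complement: 354 + 180 = 534 → 534 − 360 = 174°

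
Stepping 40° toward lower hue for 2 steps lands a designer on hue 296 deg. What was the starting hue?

2 steps of 40° (toward lower hue) give a net shift of −80°.
Start = end − shift: 296 + 80 = 376 → 376 − 360 = 16°

16°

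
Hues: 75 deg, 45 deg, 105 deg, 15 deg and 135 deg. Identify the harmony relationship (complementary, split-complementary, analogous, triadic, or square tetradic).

analogous

Sort the hues: 15°, 45°, 75°, 105°, 135°.
Successive gaps around the wheel: 30°, 30°, 30°, 30°, 240°.
A run of hues at equal small steps (30°) with one large closing gap is an analogous group.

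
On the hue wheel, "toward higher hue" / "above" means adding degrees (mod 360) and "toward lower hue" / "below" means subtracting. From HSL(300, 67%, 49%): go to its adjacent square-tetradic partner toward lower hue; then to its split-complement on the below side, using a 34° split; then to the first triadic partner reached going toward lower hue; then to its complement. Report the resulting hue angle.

56°

square ↓ −90°: 300 − 90 = 210°
split-comp 34° ↓ +146°: 210 + 146 = 356°
triadic ↓ −120°: 356 − 120 = 236°
complement +180°: 236 + 180 = 416 → 416 − 360 = 56°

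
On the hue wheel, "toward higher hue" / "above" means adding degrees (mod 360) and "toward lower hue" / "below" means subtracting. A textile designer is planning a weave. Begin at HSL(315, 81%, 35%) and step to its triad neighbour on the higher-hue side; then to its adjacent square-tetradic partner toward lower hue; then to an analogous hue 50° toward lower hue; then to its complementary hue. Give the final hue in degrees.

triadic ↑ +120°: 315 + 120 = 435 → 435 − 360 = 75°
square ↓ −90°: 75 − 90 = -15 → -15 + 360 = 345°
analog 50° ↓ −50°: 345 − 50 = 295°
complement +180°: 295 + 180 = 475 → 475 − 360 = 115°

115°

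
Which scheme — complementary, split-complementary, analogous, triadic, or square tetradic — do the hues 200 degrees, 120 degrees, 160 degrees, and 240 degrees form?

Sort the hues: 120°, 160°, 200°, 240°.
Successive gaps around the wheel: 40°, 40°, 40°, 240°.
A run of hues at equal small steps (40°) with one large closing gap is an analogous group.

analogous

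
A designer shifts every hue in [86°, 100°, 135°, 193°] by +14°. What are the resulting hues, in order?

100°, 114°, 149°, 207°

86 + 14 = 100°
100 + 14 = 114°
135 + 14 = 149°
193 + 14 = 207°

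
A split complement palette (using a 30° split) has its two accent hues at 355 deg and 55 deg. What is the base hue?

205°

The accents sit 30° either side of the complement, so the complement is their short-arc midpoint on the wheel.
Short-arc midpoint of 355° and 55°: 25°.
Base is 180° from the complement: 25 − 180 = -155 → -155 + 360 = 205°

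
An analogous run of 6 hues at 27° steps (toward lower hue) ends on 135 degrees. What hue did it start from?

270°

5 steps of 27° (toward lower hue) give a net shift of −135°.
Start = end − shift: 135 + 135 = 270°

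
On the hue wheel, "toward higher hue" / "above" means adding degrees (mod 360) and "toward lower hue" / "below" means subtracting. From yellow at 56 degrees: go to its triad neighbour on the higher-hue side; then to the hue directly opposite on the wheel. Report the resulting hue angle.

356°

+120° (triadic ↑): 56 + 120 = 176°
+180° (complement): 176 + 180 = 356°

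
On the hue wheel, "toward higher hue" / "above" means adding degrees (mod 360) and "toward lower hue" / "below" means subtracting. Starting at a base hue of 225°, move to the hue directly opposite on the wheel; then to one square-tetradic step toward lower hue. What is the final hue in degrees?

315°

complement +180°: 225 + 180 = 405 → 405 − 360 = 45°
square ↓ −90°: 45 − 90 = -45 → -45 + 360 = 315°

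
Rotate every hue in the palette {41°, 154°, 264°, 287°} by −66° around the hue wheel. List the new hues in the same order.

41 − 66 = -25 → -25 + 360 = 335°
154 − 66 = 88°
264 − 66 = 198°
287 − 66 = 221°

335°, 88°, 198°, 221°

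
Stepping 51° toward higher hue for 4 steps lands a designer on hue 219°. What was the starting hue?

4 steps of 51° (toward higher hue) give a net shift of +204°.
Start = end − shift: 219 − 204 = 15°

15°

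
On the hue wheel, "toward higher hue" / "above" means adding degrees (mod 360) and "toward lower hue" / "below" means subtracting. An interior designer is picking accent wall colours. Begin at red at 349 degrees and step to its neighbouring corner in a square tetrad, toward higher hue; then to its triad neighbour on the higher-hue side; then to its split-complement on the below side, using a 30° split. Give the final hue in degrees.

349°

+90° (square ↑): 349 + 90 = 439 → 439 − 360 = 79°
+120° (triadic ↑): 79 + 120 = 199°
+150° (split-comp 30° ↓): 199 + 150 = 349°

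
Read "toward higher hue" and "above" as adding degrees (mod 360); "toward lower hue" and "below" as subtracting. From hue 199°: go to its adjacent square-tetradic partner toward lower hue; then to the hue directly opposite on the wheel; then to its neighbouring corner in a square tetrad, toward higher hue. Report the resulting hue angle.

19°

−90° (square ↓): 199 − 90 = 109°
+180° (complement): 109 + 180 = 289°
+90° (square ↑): 289 + 90 = 379 → 379 − 360 = 19°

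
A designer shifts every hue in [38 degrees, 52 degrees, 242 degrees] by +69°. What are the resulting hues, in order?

107°, 121°, 311°

38 + 69 = 107°
52 + 69 = 121°
242 + 69 = 311°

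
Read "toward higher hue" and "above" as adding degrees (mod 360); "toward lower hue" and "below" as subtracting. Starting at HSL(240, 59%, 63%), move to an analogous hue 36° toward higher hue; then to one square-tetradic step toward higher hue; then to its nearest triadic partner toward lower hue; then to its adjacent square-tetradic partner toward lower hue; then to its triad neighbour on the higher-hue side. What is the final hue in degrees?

analog 36° ↑ +36°: 240 + 36 = 276°
square ↑ +90°: 276 + 90 = 366 → 366 − 360 = 6°
triadic ↓ −120°: 6 − 120 = -114 → -114 + 360 = 246°
square ↓ −90°: 246 − 90 = 156°
triadic ↑ +120°: 156 + 120 = 276°

276°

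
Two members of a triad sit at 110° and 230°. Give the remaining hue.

350°

A triad spaces three hues 120° apart.
The full set is {110°, 230°, 350°}.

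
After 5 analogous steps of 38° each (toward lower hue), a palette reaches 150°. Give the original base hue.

5 steps of 38° (toward lower hue) give a net shift of −190°.
Start = end − shift: 150 + 190 = 340°

340°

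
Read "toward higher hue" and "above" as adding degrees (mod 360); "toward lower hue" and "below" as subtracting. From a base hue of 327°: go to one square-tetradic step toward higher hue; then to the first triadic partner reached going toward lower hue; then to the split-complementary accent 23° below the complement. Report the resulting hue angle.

94°

square ↑ +90°: 327 + 90 = 417 → 417 − 360 = 57°
triadic ↓ −120°: 57 − 120 = -63 → -63 + 360 = 297°
split-comp 23° ↓ +157°: 297 + 157 = 454 → 454 − 360 = 94°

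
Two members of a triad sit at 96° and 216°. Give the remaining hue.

A triad spaces three hues 120° apart.
The full set is {96°, 216°, 336°}.

336°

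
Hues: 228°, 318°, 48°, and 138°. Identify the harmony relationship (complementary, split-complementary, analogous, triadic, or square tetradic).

Sort the hues: 48°, 138°, 228°, 318°.
Successive gaps around the wheel: 90°, 90°, 90°, 90°.
Four hues every 90° form a square tetradic scheme.

square tetradic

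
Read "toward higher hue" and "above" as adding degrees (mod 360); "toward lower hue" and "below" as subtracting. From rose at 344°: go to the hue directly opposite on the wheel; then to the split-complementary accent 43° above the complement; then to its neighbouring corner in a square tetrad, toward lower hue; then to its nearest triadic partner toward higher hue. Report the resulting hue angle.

57°

344 + 180 = 524 → 524 − 360 = 164°   (complement)
164 + 223 = 387 → 387 − 360 = 27°   (split-comp 43° ↑)
27 − 90 = -63 → -63 + 360 = 297°   (square ↓)
297 + 120 = 417 → 417 − 360 = 57°   (triadic ↑)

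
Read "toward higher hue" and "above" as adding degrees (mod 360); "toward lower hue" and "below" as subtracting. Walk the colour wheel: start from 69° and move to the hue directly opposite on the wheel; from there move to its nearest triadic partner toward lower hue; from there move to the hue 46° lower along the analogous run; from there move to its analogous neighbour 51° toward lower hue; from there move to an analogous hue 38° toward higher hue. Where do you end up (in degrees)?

+180° (complement): 69 + 180 = 249°
−120° (triadic ↓): 249 − 120 = 129°
−46° (analog 46° ↓): 129 − 46 = 83°
−51° (analog 51° ↓): 83 − 51 = 32°
+38° (analog 38° ↑): 32 + 38 = 70°

70°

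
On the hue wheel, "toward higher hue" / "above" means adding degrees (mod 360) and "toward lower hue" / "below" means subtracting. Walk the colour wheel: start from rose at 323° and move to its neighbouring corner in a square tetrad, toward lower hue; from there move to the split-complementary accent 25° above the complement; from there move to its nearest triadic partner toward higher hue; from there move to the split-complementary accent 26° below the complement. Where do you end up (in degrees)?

352°

square ↓ −90°: 323 − 90 = 233°
split-comp 25° ↑ +205°: 233 + 205 = 438 → 438 − 360 = 78°
triadic ↑ +120°: 78 + 120 = 198°
split-comp 26° ↓ +154°: 198 + 154 = 352°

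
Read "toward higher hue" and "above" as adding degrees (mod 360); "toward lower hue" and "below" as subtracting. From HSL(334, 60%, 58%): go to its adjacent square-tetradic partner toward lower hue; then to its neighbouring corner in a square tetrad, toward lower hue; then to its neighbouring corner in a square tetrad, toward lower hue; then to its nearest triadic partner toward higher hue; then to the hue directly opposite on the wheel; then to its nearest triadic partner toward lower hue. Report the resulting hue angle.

334 − 90 = 244°   (square ↓)
244 − 90 = 154°   (square ↓)
154 − 90 = 64°   (square ↓)
64 + 120 = 184°   (triadic ↑)
184 + 180 = 364 → 364 − 360 = 4°   (complement)
4 − 120 = -116 → -116 + 360 = 244°   (triadic ↓)

244°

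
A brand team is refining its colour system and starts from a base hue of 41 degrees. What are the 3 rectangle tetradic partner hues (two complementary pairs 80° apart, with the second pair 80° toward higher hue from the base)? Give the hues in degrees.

41 + 80 = 121°
41 + 180 = 221°
41 + 260 = 301°

121°, 221°, 301°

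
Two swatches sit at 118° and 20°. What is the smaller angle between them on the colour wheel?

|118 − 20| = 98.
98 ≤ 180, so the shorter arc is 98°.

98°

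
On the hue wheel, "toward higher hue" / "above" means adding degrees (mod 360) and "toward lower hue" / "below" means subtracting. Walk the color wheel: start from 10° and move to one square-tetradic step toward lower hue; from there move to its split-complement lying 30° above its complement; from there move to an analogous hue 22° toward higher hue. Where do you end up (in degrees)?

square ↓ −90°: 10 − 90 = -80 → -80 + 360 = 280°
split-comp 30° ↑ +210°: 280 + 210 = 490 → 490 − 360 = 130°
analog 22° ↑ +22°: 130 + 22 = 152°

152°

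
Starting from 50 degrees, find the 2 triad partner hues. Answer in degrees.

170° and 290°

A triad places three hues 120° apart.
50 + 120 = 170°
50 + 240 = 290°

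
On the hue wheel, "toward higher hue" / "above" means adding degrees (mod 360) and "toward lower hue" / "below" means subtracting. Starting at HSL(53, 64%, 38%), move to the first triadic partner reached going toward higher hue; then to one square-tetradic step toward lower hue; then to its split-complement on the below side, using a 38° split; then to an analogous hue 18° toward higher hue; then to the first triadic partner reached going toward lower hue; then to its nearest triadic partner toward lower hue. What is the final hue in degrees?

3°

triadic ↑ +120°: 53 + 120 = 173°
square ↓ −90°: 173 − 90 = 83°
split-comp 38° ↓ +142°: 83 + 142 = 225°
analog 18° ↑ +18°: 225 + 18 = 243°
triadic ↓ −120°: 243 − 120 = 123°
triadic ↓ −120°: 123 − 120 = 3°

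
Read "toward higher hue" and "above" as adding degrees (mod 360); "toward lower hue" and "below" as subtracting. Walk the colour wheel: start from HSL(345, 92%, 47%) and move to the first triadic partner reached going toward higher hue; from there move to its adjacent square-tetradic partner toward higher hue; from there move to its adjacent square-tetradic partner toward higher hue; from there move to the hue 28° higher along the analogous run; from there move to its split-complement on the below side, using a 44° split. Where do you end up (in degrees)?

345 + 120 = 465 → 465 − 360 = 105°   (triadic ↑)
105 + 90 = 195°   (square ↑)
195 + 90 = 285°   (square ↑)
285 + 28 = 313°   (analog 28° ↑)
313 + 136 = 449 → 449 − 360 = 89°   (split-comp 44° ↓)

89°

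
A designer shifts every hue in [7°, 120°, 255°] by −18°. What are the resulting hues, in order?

7 − 18 = -11 → -11 + 360 = 349°
120 − 18 = 102°
255 − 18 = 237°

349°, 102°, 237°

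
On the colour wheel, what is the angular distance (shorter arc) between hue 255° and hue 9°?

|255 − 9| = 246.
The shorter arc is 360 − 246 = 114°.

114°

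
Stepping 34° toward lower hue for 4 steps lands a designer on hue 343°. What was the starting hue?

4 steps of 34° (toward lower hue) give a net shift of −136°.
Start = end − shift: 343 + 136 = 479 → 479 − 360 = 119°

119°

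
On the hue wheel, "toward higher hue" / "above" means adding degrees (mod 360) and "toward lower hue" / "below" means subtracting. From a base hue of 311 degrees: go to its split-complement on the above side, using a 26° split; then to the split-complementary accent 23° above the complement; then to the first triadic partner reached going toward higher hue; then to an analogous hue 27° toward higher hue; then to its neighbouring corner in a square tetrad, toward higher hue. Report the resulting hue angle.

311 + 206 = 517 → 517 − 360 = 157°   (split-comp 26° ↑)
157 + 203 = 360 → 360 − 360 = 0°   (split-comp 23° ↑)
0 + 120 = 120°   (triadic ↑)
120 + 27 = 147°   (analog 27° ↑)
147 + 90 = 237°   (square ↑)

237°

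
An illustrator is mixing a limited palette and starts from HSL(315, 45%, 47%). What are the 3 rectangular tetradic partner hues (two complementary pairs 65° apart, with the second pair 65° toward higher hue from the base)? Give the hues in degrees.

A rectangular tetradic uses two complementary pairs 65° apart: offsets 0°, 65°, 180°, 245°.
315 + 65 = 380 → 380 − 360 = 20°
315 + 180 = 495 → 495 − 360 = 135°
315 + 245 = 560 → 560 − 360 = 200°

20°, 135°, 200°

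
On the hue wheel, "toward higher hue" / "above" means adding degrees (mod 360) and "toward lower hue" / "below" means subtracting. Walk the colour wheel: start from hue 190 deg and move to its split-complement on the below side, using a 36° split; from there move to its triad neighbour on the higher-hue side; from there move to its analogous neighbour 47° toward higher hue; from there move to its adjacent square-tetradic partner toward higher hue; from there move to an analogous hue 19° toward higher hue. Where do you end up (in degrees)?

250°

split-comp 36° ↓ +144°: 190 + 144 = 334°
triadic ↑ +120°: 334 + 120 = 454 → 454 − 360 = 94°
analog 47° ↑ +47°: 94 + 47 = 141°
square ↑ +90°: 141 + 90 = 231°
analog 19° ↑ +19°: 231 + 19 = 250°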